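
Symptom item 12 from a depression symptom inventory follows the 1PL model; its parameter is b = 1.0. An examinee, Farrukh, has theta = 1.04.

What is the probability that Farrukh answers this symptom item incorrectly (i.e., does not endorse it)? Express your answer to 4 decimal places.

0.4900

P(theta) = 1 / (1 + exp(−(theta − b)))
Exponent: (1.04 − 1.0) = 0.0400
1/(1 + e^{-0.0400}) = 0.5100
P = 0.5100
P(incorrect) = 1 − 0.5100 = 0.4900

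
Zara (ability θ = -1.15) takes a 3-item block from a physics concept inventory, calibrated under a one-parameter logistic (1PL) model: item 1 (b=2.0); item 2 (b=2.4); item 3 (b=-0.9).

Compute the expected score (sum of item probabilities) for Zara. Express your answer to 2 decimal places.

0.51

P(θ) = 1 / (1 + exp(−(θ − b)))
P_1 = 1/(1+e^{3.1500}) = 0.0411
P_2 = 1/(1+e^{3.5500}) = 0.0279
P_3 = 1/(1+e^{0.2500}) = 0.4378
E[score] = 0.0411 + 0.0279 + 0.4378 = 0.5068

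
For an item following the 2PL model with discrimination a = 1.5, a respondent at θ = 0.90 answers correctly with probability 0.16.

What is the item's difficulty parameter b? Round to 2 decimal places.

P(θ) = 1 / (1 + exp(−a(θ − b)))
logit(0.16) = ln(0.16/0.84) = -1.6582
b = θ − logit/(a) = 0.90 − (-1.6582)/1.5000 = 2.0055

2.01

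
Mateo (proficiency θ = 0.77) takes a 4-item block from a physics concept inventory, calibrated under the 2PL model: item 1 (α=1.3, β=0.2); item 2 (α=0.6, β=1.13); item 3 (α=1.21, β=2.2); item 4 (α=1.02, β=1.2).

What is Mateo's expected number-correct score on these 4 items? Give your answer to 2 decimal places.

P(θ) = 1 / (1 + exp(−α(θ − β)))
P_1 = 1/(1+e^{-0.7410}) = 0.6772
P_2 = 1/(1+e^{0.2160}) = 0.4462
P_3 = 1/(1+e^{1.7303}) = 0.1505
P_4 = 1/(1+e^{0.4386}) = 0.3921
E[score] = 0.6772 + 0.4462 + 0.1505 + 0.3921 = 1.6660

1.67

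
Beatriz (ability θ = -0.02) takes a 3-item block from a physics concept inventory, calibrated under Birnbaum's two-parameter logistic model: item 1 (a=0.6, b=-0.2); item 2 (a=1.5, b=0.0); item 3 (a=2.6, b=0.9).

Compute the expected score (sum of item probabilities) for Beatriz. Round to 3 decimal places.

P(θ) = 1 / (1 + exp(−a(θ − b)))
P_1 = 1/(1+e^{-0.1080}) = 0.5270
P_2 = 1/(1+e^{0.0300}) = 0.4925
P_3 = 1/(1+e^{2.3920}) = 0.0838
E[score] = 0.5270 + 0.4925 + 0.0838 = 1.1033

1.103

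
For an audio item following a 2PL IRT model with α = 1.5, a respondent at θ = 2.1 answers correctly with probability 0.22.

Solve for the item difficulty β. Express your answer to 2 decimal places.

P(θ) = 1 / (1 + exp(−α(θ − β)))
logit(0.22) = ln(0.22/0.78) = -1.2657
β = θ − logit/(α) = 2.1 − (-1.2657)/1.5000 = 2.9438

2.94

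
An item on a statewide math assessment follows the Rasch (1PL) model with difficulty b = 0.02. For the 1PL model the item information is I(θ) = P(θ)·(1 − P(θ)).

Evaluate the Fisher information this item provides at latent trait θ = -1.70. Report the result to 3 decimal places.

0.129

P = 1/(1+e^{1.7200}) = 0.1519
P(1−P) = 0.1519 × 0.8481 = 0.1288
I = P(1−P) = 0.12881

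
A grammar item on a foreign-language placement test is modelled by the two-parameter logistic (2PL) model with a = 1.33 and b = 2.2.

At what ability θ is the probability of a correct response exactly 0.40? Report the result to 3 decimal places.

1.895

P(θ) = 1 / (1 + exp(−a(θ − b)))
logit = ln(0.4000/0.6000) = -0.4055
θ = b + logit/(a) = 2.2 + (-0.4055)/1.3300 = 1.8951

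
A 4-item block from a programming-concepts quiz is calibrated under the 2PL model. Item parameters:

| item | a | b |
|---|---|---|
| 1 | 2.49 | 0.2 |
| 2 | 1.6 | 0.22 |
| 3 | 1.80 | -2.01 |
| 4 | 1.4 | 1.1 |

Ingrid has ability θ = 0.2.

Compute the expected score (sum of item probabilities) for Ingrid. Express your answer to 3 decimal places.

2.195

P(θ) = 1 / (1 + exp(−a(θ − b)))
P_1 = 1/(1+e^{0.0000}) = 0.5000
P_2 = 1/(1+e^{0.0320}) = 0.4920
P_3 = 1/(1+e^{-3.9780}) = 0.9816
P_4 = 1/(1+e^{1.2600}) = 0.2210
E[score] = 0.5000 + 0.4920 + 0.9816 + 0.2210 = 2.1946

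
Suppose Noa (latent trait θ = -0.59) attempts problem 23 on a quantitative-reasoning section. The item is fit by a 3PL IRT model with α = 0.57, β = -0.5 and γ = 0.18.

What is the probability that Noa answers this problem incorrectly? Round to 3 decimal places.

P(θ) = γ + (1 − γ) · 1 / (1 + exp(−α(θ − β)))
Exponent: 0.57 × (-0.59 − (-0.5)) = -0.0513
1/(1 + e^{0.0513}) = 0.4872
P = 0.18 + 0.82 × 0.4872 = 0.5795
P(incorrect) = 1 − 0.5795 = 0.4205

0.421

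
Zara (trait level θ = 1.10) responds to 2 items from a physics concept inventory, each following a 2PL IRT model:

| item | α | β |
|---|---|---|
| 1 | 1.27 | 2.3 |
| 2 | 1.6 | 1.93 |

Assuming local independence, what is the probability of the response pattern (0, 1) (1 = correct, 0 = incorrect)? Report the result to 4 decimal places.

0.1720

P(θ) = 1 / (1 + exp(−α(θ − β)))
P_1 = 1/(1+e^{1.5240}) = 0.1789
P_2 = 1/(1+e^{1.3280}) = 0.2095
L = (1−P_1) × P_2 = 0.8211 × 0.2095 = 0.17202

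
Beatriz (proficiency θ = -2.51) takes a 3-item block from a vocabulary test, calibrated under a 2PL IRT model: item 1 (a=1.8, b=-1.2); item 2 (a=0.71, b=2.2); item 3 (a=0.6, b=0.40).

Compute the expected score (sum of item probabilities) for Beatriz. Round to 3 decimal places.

0.269

P(θ) = 1 / (1 + exp(−a(θ − b)))
P_1 = 1/(1+e^{2.3580}) = 0.0864
P_2 = 1/(1+e^{3.3441}) = 0.0341
P_3 = 1/(1+e^{1.7460}) = 0.1486
E[score] = 0.0864 + 0.0341 + 0.1486 = 0.2691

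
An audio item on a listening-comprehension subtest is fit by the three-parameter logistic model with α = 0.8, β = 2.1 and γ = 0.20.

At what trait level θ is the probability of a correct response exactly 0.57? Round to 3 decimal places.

P(θ) = γ + (1 − γ) · 1 / (1 + exp(−α(θ − β)))
Remove guessing floor: (0.57 − 0.20)/(1 − 0.20) = 0.4625
logit = ln(0.4625/0.5375) = -0.1503
θ = β + logit/(α) = 2.1 + (-0.1503)/0.8000 = 1.9121

1.912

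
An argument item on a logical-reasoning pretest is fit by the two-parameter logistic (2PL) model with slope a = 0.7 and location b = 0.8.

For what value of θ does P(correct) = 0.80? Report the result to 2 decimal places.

P(θ) = 1 / (1 + exp(−a(θ − b)))
logit = ln(0.8000/0.2000) = 1.3863
θ = b + logit/(a) = 0.8 + 1.3863/0.7000 = 2.7804

2.78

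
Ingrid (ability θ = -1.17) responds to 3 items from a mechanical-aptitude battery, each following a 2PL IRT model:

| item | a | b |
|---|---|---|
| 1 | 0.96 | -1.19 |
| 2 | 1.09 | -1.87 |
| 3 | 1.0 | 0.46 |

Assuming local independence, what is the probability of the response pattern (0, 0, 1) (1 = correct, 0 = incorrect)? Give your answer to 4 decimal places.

0.0258

P(θ) = 1 / (1 + exp(−a(θ − b)))
P_1 = 1/(1+e^{-0.0192}) = 0.5048
P_2 = 1/(1+e^{-0.7630}) = 0.6820
P_3 = 1/(1+e^{1.6300}) = 0.1638
L = (1−P_1) × (1−P_2) × P_3 = 0.4952 × 0.3180 × 0.1638 = 0.02580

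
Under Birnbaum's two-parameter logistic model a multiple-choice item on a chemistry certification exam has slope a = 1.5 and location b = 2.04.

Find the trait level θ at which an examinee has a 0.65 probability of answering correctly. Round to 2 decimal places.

P(θ) = 1 / (1 + exp(−a(θ − b)))
logit = ln(0.6500/0.3500) = 0.6190
θ = b + logit/(a) = 2.04 + 0.6190/1.5000 = 2.4527

2.45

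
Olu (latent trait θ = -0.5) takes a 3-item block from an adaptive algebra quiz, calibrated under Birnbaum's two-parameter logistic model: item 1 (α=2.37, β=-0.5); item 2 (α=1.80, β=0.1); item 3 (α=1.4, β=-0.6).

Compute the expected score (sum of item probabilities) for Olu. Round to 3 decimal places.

1.288

P(θ) = 1 / (1 + exp(−α(θ − β)))
P_1 = 1/(1+e^{0.0000}) = 0.5000
P_2 = 1/(1+e^{1.0800}) = 0.2535
P_3 = 1/(1+e^{-0.1400}) = 0.5349
E[score] = 0.5000 + 0.2535 + 0.5349 = 1.2884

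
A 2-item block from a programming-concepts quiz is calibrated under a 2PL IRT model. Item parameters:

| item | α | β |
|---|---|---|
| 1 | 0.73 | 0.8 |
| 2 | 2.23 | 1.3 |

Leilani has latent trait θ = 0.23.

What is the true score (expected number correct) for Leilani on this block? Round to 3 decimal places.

P(θ) = 1 / (1 + exp(−α(θ − β)))
P_1 = 1/(1+e^{0.4161}) = 0.3975
P_2 = 1/(1+e^{2.3861}) = 0.0842
E[score] = 0.3975 + 0.0842 = 0.4817

0.482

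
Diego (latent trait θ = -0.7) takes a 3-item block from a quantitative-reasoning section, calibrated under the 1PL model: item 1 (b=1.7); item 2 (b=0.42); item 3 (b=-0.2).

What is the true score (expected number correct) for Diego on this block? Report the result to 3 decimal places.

P(θ) = 1 / (1 + exp(−(θ − b)))
P_1 = 1/(1+e^{2.4000}) = 0.0832
P_2 = 1/(1+e^{1.1200}) = 0.2460
P_3 = 1/(1+e^{0.5000}) = 0.3775
E[score] = 0.0832 + 0.2460 + 0.3775 = 0.7067

0.707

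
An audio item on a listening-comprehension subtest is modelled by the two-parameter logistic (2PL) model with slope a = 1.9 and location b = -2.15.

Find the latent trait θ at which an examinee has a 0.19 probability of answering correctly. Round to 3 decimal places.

P(θ) = 1 / (1 + exp(−a(θ − b)))
logit = ln(0.1900/0.8100) = -1.4500
θ = b + logit/(a) = -2.15 + (-1.4500)/1.9000 = -2.9132

-2.913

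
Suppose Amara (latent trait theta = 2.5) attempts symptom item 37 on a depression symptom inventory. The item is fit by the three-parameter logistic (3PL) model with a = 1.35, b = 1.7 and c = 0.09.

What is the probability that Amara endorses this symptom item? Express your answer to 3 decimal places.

P(theta) = c + (1 − c) · 1 / (1 + exp(−a(theta − b)))
Exponent: 1.35 × (2.5 − 1.7) = 1.0800
1/(1 + e^{-1.0800}) = 0.7465
P = 0.09 + 0.91 × 0.7465 = 0.7693

0.769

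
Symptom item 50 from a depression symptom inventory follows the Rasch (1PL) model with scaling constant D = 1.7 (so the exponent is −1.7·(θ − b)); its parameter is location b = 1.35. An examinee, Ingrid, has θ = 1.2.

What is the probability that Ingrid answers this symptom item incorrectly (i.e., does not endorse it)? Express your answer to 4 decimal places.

0.5634

P(θ) = 1 / (1 + exp(−D·(θ − b)))
Exponent: 1.7 × (1.2 − 1.35) = -0.2550
1/(1 + e^{0.2550}) = 0.4366
P = 0.4366
P(incorrect) = 1 − 0.4366 = 0.5634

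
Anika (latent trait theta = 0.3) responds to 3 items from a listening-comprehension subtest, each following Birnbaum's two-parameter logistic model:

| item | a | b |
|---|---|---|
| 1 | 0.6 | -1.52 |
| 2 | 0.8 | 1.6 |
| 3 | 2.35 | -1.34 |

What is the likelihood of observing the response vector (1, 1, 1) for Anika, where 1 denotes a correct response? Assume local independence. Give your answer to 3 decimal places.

P(theta) = 1 / (1 + exp(−a(theta − b)))
P_1 = 1/(1+e^{-1.0920}) = 0.7488
P_2 = 1/(1+e^{1.0400}) = 0.2611
P_3 = 1/(1+e^{-3.8540}) = 0.9792
L = P_1 × P_2 × P_3 = 0.7488 × 0.2611 × 0.9792 = 0.19148

0.191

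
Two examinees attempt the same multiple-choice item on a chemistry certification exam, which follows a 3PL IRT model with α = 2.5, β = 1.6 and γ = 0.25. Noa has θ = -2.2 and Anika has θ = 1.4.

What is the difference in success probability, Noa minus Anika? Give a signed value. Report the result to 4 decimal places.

-0.2831

P(θ) = γ + (1 − γ) · 1 / (1 + exp(−α(θ − β)))
P(Noa) = 0.2501  [exponent -9.5000]
P(Anika) = 0.5332  [exponent -0.5000]
Difference = 0.2501 − 0.5332 = -0.2831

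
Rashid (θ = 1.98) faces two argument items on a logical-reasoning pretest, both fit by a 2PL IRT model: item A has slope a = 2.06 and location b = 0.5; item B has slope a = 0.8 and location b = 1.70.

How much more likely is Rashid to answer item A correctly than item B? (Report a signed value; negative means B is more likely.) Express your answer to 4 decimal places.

P(θ) = 1 / (1 + exp(−a(θ − b)))
P_A = 0.9547
P_B = 0.5558
P_A − P_B = 0.3990

0.3990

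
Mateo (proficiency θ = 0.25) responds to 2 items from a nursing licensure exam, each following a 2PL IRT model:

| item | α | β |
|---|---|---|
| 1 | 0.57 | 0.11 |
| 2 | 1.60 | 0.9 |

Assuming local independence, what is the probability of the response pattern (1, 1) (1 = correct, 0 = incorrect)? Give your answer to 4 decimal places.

0.1358

P(θ) = 1 / (1 + exp(−α(θ − β)))
P_1 = 1/(1+e^{-0.0798}) = 0.5199
P_2 = 1/(1+e^{1.0400}) = 0.2611
L = P_1 × P_2 = 0.5199 × 0.2611 = 0.13578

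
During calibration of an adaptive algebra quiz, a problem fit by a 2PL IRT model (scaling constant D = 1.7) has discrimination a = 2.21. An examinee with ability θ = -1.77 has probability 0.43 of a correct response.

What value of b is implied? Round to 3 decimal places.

P(θ) = 1 / (1 + exp(−D·a(θ − b)))
logit(0.43) = ln(0.43/0.57) = -0.2819
b = θ − logit/(1.7·a) = -1.77 − (-0.2819)/3.7570 = -1.6950

-1.695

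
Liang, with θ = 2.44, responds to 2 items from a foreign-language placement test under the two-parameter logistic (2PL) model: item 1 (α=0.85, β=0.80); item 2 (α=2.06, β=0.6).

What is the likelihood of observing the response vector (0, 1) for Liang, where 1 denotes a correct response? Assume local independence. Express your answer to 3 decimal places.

P(θ) = 1 / (1 + exp(−α(θ − β)))
P_1 = 1/(1+e^{-1.3940}) = 0.8012
P_2 = 1/(1+e^{-3.7904}) = 0.9779
L = (1−P_1) × P_2 = 0.1988 × 0.9779 = 0.19438

0.194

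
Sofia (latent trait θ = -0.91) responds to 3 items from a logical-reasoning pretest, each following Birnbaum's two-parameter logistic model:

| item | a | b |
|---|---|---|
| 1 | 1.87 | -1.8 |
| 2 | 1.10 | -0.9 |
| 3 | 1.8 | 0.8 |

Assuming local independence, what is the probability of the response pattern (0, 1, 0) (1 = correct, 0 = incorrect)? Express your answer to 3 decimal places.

0.076

P(θ) = 1 / (1 + exp(−a(θ − b)))
P_1 = 1/(1+e^{-1.6643}) = 0.8408
P_2 = 1/(1+e^{0.0110}) = 0.4973
P_3 = 1/(1+e^{3.0780}) = 0.0440
L = (1−P_1) × P_2 × (1−P_3) = 0.1592 × 0.4973 × 0.9560 = 0.07567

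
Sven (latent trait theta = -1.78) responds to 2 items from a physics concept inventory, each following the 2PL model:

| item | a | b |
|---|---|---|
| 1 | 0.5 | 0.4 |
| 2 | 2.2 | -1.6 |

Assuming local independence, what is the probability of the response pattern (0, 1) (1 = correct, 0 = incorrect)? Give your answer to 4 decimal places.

P(theta) = 1 / (1 + exp(−a(theta − b)))
P_1 = 1/(1+e^{1.0900}) = 0.2516
P_2 = 1/(1+e^{0.3960}) = 0.4023
L = (1−P_1) × P_2 = 0.7484 × 0.4023 = 0.30105

0.3011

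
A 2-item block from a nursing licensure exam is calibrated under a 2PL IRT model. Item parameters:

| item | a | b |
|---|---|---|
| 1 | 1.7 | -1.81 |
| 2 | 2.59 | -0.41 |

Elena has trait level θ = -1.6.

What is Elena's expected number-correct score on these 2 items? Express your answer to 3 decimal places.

P(θ) = 1 / (1 + exp(−a(θ − b)))
P_1 = 1/(1+e^{-0.3570}) = 0.5883
P_2 = 1/(1+e^{3.0821}) = 0.0439
E[score] = 0.5883 + 0.0439 = 0.6322

0.632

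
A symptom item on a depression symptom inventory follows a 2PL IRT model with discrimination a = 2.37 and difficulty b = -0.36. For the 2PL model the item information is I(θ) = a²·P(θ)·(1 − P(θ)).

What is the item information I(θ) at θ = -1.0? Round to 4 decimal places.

0.8288

P = 1/(1+e^{1.5168}) = 0.1799
P(1−P) = 0.1799 × 0.8201 = 0.1476
I = a² × P(1−P) = 2.37² × 0.1476 = 0.82881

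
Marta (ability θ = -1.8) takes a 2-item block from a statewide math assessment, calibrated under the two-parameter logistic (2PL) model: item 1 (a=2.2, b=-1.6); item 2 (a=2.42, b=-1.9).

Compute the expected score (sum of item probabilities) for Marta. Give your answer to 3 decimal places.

P(θ) = 1 / (1 + exp(−a(θ − b)))
P_1 = 1/(1+e^{0.4400}) = 0.3917
P_2 = 1/(1+e^{-0.2420}) = 0.5602
E[score] = 0.3917 + 0.5602 = 0.9519

0.952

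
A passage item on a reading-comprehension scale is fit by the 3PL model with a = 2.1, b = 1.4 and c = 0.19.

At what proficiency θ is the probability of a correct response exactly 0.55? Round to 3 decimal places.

1.294

P(θ) = c + (1 − c) · 1 / (1 + exp(−a(θ − b)))
Remove guessing floor: (0.55 − 0.19)/(1 − 0.19) = 0.4444
logit = ln(0.4444/0.5556) = -0.2231
θ = b + logit/(a) = 1.4 + (-0.2231)/2.1000 = 1.2937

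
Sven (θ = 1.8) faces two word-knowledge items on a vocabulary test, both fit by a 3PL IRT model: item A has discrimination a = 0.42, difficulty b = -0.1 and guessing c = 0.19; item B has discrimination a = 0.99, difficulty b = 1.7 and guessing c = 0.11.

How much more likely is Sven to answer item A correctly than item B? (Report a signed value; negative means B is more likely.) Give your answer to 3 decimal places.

0.172

P(θ) = c + (1 − c) · 1 / (1 + exp(−a(θ − b)))
P_A = 0.7485
P_B = 0.5770
P_A − P_B = 0.1715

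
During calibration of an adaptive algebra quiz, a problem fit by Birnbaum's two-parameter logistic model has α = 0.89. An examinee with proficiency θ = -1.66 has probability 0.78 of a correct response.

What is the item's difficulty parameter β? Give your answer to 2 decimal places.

P(θ) = 1 / (1 + exp(−α(θ − β)))
logit(0.78) = ln(0.78/0.22) = 1.2657
β = θ − logit/(α) = -1.66 − 1.2657/0.8900 = -3.0821

-3.08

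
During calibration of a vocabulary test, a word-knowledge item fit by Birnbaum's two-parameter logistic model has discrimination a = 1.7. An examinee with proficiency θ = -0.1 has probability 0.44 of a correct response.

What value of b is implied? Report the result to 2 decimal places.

P(θ) = 1 / (1 + exp(−a(θ − b)))
logit(0.44) = ln(0.44/0.56) = -0.2412
b = θ − logit/(a) = -0.1 − (-0.2412)/1.7000 = 0.0419

0.04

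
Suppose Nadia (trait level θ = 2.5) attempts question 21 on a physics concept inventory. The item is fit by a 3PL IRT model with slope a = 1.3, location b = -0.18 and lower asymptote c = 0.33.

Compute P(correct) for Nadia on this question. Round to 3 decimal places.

0.980

P(θ) = c + (1 − c) · 1 / (1 + exp(−a(θ − b)))
Exponent: 1.3 × (2.5 − (-0.18)) = 3.4840
1/(1 + e^{-3.4840}) = 0.9702
P = 0.33 + 0.67 × 0.9702 = 0.9801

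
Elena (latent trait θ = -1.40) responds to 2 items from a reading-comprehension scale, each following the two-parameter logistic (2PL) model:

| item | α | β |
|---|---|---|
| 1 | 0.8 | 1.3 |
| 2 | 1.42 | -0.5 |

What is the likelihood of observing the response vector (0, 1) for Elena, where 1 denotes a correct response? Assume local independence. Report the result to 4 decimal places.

0.1954

P(θ) = 1 / (1 + exp(−α(θ − β)))
P_1 = 1/(1+e^{2.1600}) = 0.1034
P_2 = 1/(1+e^{1.2780}) = 0.2179
L = (1−P_1) × P_2 = 0.8966 × 0.2179 = 0.19536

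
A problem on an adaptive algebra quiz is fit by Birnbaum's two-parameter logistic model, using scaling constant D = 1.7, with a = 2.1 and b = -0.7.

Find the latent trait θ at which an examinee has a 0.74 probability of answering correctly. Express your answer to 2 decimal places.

P(θ) = 1 / (1 + exp(−D·a(θ − b)))
logit = ln(0.7400/0.2600) = 1.0460
θ = b + logit/(1.7·a) = -0.7 + 1.0460/3.5700 = -0.4070

-0.41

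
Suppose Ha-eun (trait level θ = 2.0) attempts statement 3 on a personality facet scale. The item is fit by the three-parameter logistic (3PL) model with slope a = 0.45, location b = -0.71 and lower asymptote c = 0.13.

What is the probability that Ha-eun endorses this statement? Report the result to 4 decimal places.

P(θ) = c + (1 − c) · 1 / (1 + exp(−a(θ − b)))
Exponent: 0.45 × (2.0 − (-0.71)) = 1.2195
1/(1 + e^{-1.2195}) = 0.7720
P = 0.13 + 0.87 × 0.7720 = 0.8016

0.8016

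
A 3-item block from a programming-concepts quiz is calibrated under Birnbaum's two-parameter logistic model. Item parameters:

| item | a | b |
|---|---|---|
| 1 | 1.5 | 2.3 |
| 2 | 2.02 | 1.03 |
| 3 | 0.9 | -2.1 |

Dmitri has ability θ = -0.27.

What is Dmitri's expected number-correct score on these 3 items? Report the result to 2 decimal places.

0.93

P(θ) = 1 / (1 + exp(−a(θ − b)))
P_1 = 1/(1+e^{3.8550}) = 0.0207
P_2 = 1/(1+e^{2.6260}) = 0.0675
P_3 = 1/(1+e^{-1.6470}) = 0.8385
E[score] = 0.0207 + 0.0675 + 0.8385 = 0.9267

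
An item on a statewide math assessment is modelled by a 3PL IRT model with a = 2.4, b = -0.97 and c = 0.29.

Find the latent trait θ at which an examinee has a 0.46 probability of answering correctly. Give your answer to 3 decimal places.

-1.452

P(θ) = c + (1 − c) · 1 / (1 + exp(−a(θ − b)))
Remove guessing floor: (0.46 − 0.29)/(1 − 0.29) = 0.2394
logit = ln(0.2394/0.7606) = -1.1558
θ = b + logit/(a) = -0.97 + (-1.1558)/2.4000 = -1.4516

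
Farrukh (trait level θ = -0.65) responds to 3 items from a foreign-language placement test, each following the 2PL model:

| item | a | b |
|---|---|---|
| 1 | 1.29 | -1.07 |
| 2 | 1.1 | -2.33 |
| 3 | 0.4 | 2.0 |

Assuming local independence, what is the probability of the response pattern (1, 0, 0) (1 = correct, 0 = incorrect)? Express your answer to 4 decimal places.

0.0639

P(θ) = 1 / (1 + exp(−a(θ − b)))
P_1 = 1/(1+e^{-0.5418}) = 0.6322
P_2 = 1/(1+e^{-1.8480}) = 0.8639
P_3 = 1/(1+e^{1.0600}) = 0.2573
L = P_1 × (1−P_2) × (1−P_3) = 0.6322 × 0.1361 × 0.7427 = 0.06391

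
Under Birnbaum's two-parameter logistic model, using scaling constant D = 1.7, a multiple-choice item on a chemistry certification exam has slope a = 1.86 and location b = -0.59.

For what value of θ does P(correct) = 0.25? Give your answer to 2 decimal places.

-0.94

P(θ) = 1 / (1 + exp(−D·a(θ − b)))
logit = ln(0.2500/0.7500) = -1.0986
θ = b + logit/(1.7·a) = -0.59 + (-1.0986)/3.1620 = -0.9374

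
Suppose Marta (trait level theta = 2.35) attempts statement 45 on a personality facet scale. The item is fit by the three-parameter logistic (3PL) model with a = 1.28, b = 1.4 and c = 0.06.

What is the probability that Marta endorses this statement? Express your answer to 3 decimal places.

P(theta) = c + (1 − c) · 1 / (1 + exp(−a(theta − b)))
Exponent: 1.28 × (2.35 − 1.4) = 1.2160
1/(1 + e^{-1.2160}) = 0.7714
P = 0.06 + 0.94 × 0.7714 = 0.7851

0.785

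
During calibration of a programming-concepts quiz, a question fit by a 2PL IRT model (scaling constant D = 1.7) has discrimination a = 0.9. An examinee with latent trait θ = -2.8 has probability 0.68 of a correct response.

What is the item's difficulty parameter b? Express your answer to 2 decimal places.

-3.29

P(θ) = 1 / (1 + exp(−D·a(θ − b)))
logit(0.68) = ln(0.68/0.32) = 0.7538
b = θ − logit/(1.7·a) = -2.8 − 0.7538/1.5300 = -3.2927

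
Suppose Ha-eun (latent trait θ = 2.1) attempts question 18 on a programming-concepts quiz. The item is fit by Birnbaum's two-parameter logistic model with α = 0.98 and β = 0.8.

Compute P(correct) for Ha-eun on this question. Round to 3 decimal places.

0.781

P(θ) = 1 / (1 + exp(−α(θ − β)))
Exponent: 0.98 × (2.1 − 0.8) = 1.2740
1/(1 + e^{-1.2740}) = 0.7814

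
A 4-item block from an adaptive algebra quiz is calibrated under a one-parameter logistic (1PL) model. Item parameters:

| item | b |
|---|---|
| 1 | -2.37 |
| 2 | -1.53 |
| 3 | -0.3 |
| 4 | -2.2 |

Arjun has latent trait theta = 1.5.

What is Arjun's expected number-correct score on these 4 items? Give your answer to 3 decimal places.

3.768

P(theta) = 1 / (1 + exp(−(theta − b)))
P_1 = 1/(1+e^{-3.8700}) = 0.9796
P_2 = 1/(1+e^{-3.0300}) = 0.9539
P_3 = 1/(1+e^{-1.8000}) = 0.8581
P_4 = 1/(1+e^{-3.7000}) = 0.9759
E[score] = 0.9796 + 0.9539 + 0.8581 + 0.9759 = 3.7675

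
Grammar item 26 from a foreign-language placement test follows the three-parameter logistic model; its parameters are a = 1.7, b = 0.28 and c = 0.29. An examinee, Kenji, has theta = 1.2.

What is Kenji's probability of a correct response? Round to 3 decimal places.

P(theta) = c + (1 − c) · 1 / (1 + exp(−a(theta − b)))
Exponent: 1.7 × (1.2 − 0.28) = 1.5640
1/(1 + e^{-1.5640}) = 0.8269
P = 0.29 + 0.71 × 0.8269 = 0.8771

0.877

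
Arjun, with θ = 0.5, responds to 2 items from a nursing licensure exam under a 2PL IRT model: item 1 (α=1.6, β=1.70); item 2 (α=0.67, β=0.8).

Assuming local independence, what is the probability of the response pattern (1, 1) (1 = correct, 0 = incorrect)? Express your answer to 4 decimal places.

0.0575

P(θ) = 1 / (1 + exp(−α(θ − β)))
P_1 = 1/(1+e^{1.9200}) = 0.1279
P_2 = 1/(1+e^{0.2010}) = 0.4499
L = P_1 × P_2 = 0.1279 × 0.4499 = 0.05753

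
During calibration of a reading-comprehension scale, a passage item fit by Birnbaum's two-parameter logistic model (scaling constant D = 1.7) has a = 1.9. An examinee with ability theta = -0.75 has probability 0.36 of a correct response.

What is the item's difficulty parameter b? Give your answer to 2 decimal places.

P(theta) = 1 / (1 + exp(−D·a(theta − b)))
logit(0.36) = ln(0.36/0.64) = -0.5754
b = theta − logit/(1.7·a) = -0.75 − (-0.5754)/3.2300 = -0.5719

-0.57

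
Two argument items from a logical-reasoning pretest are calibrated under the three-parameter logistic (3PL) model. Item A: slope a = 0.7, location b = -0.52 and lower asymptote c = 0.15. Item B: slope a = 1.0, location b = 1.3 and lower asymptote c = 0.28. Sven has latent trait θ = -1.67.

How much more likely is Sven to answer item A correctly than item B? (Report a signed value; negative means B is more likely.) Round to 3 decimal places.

0.097

P(θ) = c + (1 − c) · 1 / (1 + exp(−a(θ − b)))
P_A = 0.4126
P_B = 0.3151
P_A − P_B = 0.0975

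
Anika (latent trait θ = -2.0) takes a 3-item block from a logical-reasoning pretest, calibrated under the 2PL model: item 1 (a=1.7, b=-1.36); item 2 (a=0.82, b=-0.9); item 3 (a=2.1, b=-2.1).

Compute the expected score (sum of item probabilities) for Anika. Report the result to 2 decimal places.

P(θ) = 1 / (1 + exp(−a(θ − b)))
P_1 = 1/(1+e^{1.0880}) = 0.2520
P_2 = 1/(1+e^{0.9020}) = 0.2886
P_3 = 1/(1+e^{-0.2100}) = 0.5523
E[score] = 0.2520 + 0.2886 + 0.5523 = 1.0929

1.09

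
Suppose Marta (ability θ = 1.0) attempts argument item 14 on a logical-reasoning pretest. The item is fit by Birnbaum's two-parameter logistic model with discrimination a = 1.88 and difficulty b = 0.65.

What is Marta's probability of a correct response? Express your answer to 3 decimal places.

P(θ) = 1 / (1 + exp(−a(θ − b)))
Exponent: 1.88 × (1.0 − 0.65) = 0.6580
1/(1 + e^{-0.6580}) = 0.6588

0.659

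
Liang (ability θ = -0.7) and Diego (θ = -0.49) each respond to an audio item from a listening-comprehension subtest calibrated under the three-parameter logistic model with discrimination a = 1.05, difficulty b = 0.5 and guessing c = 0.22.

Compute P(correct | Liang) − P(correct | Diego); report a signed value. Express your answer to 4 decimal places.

P(θ) = c + (1 − c) · 1 / (1 + exp(−a(θ − b)))
P(Liang) = 0.3924  [exponent -1.2600]
P(Diego) = 0.4238  [exponent -1.0395]
Difference = 0.3924 − 0.4238 = -0.0314

-0.0314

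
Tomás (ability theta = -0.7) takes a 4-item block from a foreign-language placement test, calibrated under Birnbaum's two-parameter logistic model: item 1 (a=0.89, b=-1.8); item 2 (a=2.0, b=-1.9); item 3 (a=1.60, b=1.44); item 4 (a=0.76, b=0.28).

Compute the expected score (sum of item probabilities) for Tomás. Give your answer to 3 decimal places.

P(theta) = 1 / (1 + exp(−a(theta − b)))
P_1 = 1/(1+e^{-0.9790}) = 0.7269
P_2 = 1/(1+e^{-2.4000}) = 0.9168
P_3 = 1/(1+e^{3.4240}) = 0.0316
P_4 = 1/(1+e^{0.7448}) = 0.3220
E[score] = 0.7269 + 0.9168 + 0.0316 + 0.3220 = 1.9972

1.997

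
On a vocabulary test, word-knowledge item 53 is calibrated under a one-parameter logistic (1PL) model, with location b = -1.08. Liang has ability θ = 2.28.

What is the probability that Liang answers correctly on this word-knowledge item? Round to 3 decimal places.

0.966

P(θ) = 1 / (1 + exp(−(θ − b)))
Exponent: (2.28 − (-1.08)) = 3.3600
1/(1 + e^{-3.3600}) = 0.9664
P = 0.9664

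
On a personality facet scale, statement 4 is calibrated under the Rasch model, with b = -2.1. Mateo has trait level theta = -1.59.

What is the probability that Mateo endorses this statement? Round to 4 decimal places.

0.6248

P(theta) = 1 / (1 + exp(−(theta − b)))
Exponent: (-1.59 − (-2.1)) = 0.5100
1/(1 + e^{-0.5100}) = 0.6248
P = 0.6248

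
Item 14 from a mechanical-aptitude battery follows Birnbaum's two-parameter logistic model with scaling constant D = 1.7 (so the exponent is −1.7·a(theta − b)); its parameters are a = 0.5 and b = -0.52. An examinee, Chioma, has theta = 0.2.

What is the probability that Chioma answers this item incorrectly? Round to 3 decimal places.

P(theta) = 1 / (1 + exp(−D·a(theta − b)))
Exponent: 1.7 × 0.5 × (0.2 − (-0.52)) = 0.6120
1/(1 + e^{-0.6120}) = 0.6484
P = 0.6484
P(incorrect) = 1 − 0.6484 = 0.3516

0.352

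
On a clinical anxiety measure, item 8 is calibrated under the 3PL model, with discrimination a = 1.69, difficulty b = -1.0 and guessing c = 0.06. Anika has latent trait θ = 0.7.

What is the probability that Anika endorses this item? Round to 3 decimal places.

0.950

P(θ) = c + (1 − c) · 1 / (1 + exp(−a(θ − b)))
Exponent: 1.69 × (0.7 − (-1.0)) = 2.8730
1/(1 + e^{-2.8730}) = 0.9465
P = 0.06 + 0.94 × 0.9465 = 0.9497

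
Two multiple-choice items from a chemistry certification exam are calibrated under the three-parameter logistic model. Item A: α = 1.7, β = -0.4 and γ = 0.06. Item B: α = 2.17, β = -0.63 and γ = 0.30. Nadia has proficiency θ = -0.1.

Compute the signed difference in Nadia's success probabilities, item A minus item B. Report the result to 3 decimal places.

P(θ) = γ + (1 − γ) · 1 / (1 + exp(−α(θ − β)))
P_A = 0.6473
P_B = 0.8317
P_A − P_B = -0.1844

-0.184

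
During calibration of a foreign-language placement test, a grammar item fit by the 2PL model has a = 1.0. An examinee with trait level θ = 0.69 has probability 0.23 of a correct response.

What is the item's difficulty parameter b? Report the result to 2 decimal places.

1.90

P(θ) = 1 / (1 + exp(−a(θ − b)))
logit(0.23) = ln(0.23/0.77) = -1.2083
b = θ − logit/(a) = 0.69 − (-1.2083)/1.0000 = 1.8983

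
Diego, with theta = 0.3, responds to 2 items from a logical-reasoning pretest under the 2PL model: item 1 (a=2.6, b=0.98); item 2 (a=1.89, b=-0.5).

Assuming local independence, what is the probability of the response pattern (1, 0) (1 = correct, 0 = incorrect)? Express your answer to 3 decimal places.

0.026

P(theta) = 1 / (1 + exp(−a(theta − b)))
P_1 = 1/(1+e^{1.7680}) = 0.1458
P_2 = 1/(1+e^{-1.5120}) = 0.8194
L = P_1 × (1−P_2) = 0.1458 × 0.1806 = 0.02634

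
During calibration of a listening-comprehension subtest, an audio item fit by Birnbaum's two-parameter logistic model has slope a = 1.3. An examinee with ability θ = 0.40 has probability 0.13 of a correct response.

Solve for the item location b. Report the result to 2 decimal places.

1.86

P(θ) = 1 / (1 + exp(−a(θ − b)))
logit(0.13) = ln(0.13/0.87) = -1.9010
b = θ − logit/(a) = 0.40 − (-1.9010)/1.3000 = 1.8623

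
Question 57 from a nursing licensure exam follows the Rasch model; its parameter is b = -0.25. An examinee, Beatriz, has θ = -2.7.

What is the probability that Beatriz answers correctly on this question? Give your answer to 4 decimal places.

P(θ) = 1 / (1 + exp(−(θ − b)))
Exponent: (-2.7 − (-0.25)) = -2.4500
1/(1 + e^{2.4500}) = 0.0794
P = 0.0794

0.0794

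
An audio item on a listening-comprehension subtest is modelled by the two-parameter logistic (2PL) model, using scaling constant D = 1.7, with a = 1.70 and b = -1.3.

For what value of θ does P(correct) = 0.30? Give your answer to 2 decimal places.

P(θ) = 1 / (1 + exp(−D·a(θ − b)))
logit = ln(0.3000/0.7000) = -0.8473
θ = b + logit/(1.7·a) = -1.3 + (-0.8473)/2.8900 = -1.5932

-1.59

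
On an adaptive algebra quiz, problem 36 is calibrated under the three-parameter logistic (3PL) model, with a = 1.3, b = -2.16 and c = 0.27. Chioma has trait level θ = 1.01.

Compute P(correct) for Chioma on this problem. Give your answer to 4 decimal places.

P(θ) = c + (1 − c) · 1 / (1 + exp(−a(θ − b)))
Exponent: 1.3 × (1.01 − (-2.16)) = 4.1210
1/(1 + e^{-4.1210}) = 0.9840
P = 0.27 + 0.73 × 0.9840 = 0.9883

0.9883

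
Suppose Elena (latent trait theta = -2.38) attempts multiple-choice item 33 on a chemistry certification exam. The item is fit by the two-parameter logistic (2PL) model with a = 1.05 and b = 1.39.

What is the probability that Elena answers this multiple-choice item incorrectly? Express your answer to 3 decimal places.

P(theta) = 1 / (1 + exp(−a(theta − b)))
Exponent: 1.05 × (-2.38 − 1.39) = -3.9585
1/(1 + e^{3.9585}) = 0.0187
P(incorrect) = 1 − 0.0187 = 0.9813

0.981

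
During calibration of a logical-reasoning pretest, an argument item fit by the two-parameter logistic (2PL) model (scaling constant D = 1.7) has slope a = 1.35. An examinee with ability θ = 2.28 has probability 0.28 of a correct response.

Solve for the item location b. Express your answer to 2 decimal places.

P(θ) = 1 / (1 + exp(−D·a(θ − b)))
logit(0.28) = ln(0.28/0.72) = -0.9445
b = θ − logit/(1.7·a) = 2.28 − (-0.9445)/2.2950 = 2.6915

2.69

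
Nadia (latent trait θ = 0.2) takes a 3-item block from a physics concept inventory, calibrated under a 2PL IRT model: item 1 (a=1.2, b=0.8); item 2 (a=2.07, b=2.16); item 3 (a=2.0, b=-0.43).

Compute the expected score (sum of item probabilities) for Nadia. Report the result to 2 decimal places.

1.12

P(θ) = 1 / (1 + exp(−a(θ − b)))
P_1 = 1/(1+e^{0.7200}) = 0.3274
P_2 = 1/(1+e^{4.0572}) = 0.0170
P_3 = 1/(1+e^{-1.2600}) = 0.7790
E[score] = 0.3274 + 0.0170 + 0.7790 = 1.1234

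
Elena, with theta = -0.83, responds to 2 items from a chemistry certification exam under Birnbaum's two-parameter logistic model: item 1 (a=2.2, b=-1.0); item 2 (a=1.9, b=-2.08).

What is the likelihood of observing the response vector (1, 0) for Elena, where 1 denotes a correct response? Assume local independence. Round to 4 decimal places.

0.0504

P(theta) = 1 / (1 + exp(−a(theta − b)))
P_1 = 1/(1+e^{-0.3740}) = 0.5924
P_2 = 1/(1+e^{-2.3750}) = 0.9149
L = P_1 × (1−P_2) = 0.5924 × 0.0851 = 0.05041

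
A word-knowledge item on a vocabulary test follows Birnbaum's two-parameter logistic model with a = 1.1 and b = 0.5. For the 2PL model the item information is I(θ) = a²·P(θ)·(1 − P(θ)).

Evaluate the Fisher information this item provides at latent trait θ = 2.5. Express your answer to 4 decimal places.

0.1087

P = 1/(1+e^{-2.2000}) = 0.9002
P(1−P) = 0.9002 × 0.0998 = 0.0898
I = a² × P(1−P) = 1.1² × 0.0898 = 0.10866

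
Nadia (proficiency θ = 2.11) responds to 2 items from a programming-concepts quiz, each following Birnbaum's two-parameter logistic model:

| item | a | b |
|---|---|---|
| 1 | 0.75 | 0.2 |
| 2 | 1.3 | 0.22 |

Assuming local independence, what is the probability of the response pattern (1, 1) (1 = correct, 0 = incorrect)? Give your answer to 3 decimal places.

P(θ) = 1 / (1 + exp(−a(θ − b)))
P_1 = 1/(1+e^{-1.4325}) = 0.8073
P_2 = 1/(1+e^{-2.4570}) = 0.9211
L = P_1 × P_2 = 0.8073 × 0.9211 = 0.74357

0.744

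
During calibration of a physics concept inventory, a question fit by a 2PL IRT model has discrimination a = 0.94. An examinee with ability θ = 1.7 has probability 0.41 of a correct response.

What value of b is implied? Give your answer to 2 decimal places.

2.09

P(θ) = 1 / (1 + exp(−a(θ − b)))
logit(0.41) = ln(0.41/0.59) = -0.3640
b = θ − logit/(a) = 1.7 − (-0.3640)/0.9400 = 2.0872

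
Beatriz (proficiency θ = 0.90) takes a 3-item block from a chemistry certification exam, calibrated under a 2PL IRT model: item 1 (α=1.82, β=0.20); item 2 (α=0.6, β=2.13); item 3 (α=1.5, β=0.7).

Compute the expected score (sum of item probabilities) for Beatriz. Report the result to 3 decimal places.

1.679

P(θ) = 1 / (1 + exp(−α(θ − β)))
P_1 = 1/(1+e^{-1.2740}) = 0.7814
P_2 = 1/(1+e^{0.7380}) = 0.3234
P_3 = 1/(1+e^{-0.3000}) = 0.5744
E[score] = 0.7814 + 0.3234 + 0.5744 = 1.6793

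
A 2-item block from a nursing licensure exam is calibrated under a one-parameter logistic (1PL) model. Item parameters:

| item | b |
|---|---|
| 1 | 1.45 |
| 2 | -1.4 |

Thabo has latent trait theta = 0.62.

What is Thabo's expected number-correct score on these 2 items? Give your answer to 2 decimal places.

P(theta) = 1 / (1 + exp(−(theta − b)))
P_1 = 1/(1+e^{0.8300}) = 0.3036
P_2 = 1/(1+e^{-2.0200}) = 0.8829
E[score] = 0.3036 + 0.8829 = 1.1865

1.19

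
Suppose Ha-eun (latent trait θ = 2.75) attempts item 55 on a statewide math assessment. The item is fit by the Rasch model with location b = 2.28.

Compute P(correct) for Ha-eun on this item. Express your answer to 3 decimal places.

P(θ) = 1 / (1 + exp(−(θ − b)))
Exponent: (2.75 − 2.28) = 0.4700
1/(1 + e^{-0.4700}) = 0.6154
P = 0.6154

0.615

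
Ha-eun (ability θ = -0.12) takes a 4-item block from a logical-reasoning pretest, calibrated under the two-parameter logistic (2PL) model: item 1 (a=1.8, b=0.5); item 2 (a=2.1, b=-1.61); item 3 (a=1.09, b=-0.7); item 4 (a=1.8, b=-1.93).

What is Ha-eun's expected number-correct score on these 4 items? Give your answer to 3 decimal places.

2.821

P(θ) = 1 / (1 + exp(−a(θ − b)))
P_1 = 1/(1+e^{1.1160}) = 0.2468
P_2 = 1/(1+e^{-3.1290}) = 0.9581
P_3 = 1/(1+e^{-0.6322}) = 0.6530
P_4 = 1/(1+e^{-3.2580}) = 0.9630
E[score] = 0.2468 + 0.9581 + 0.6530 + 0.9630 = 2.8208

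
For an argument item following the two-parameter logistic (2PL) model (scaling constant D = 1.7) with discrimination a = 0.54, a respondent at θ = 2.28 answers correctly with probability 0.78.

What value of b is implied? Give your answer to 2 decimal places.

P(θ) = 1 / (1 + exp(−D·a(θ − b)))
logit(0.78) = ln(0.78/0.22) = 1.2657
b = θ − logit/(1.7·a) = 2.28 − 1.2657/0.9180 = 0.9013

0.90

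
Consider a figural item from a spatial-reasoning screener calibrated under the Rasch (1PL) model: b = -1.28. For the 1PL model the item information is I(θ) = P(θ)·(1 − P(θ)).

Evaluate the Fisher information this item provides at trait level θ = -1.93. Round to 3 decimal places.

P = 1/(1+e^{0.6500}) = 0.3430
P(1−P) = 0.3430 × 0.6570 = 0.2253
I = P(1−P) = 0.22535

0.225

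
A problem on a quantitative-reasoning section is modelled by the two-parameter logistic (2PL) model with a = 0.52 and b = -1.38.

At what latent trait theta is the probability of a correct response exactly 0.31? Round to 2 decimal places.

-2.92

P(theta) = 1 / (1 + exp(−a(theta − b)))
logit = ln(0.3100/0.6900) = -0.8001
theta = b + logit/(a) = -1.38 + (-0.8001)/0.5200 = -2.9187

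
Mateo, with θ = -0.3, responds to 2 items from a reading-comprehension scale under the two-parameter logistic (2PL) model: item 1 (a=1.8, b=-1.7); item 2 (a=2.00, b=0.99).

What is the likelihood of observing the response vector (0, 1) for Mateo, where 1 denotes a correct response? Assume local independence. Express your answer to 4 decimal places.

P(θ) = 1 / (1 + exp(−a(θ − b)))
P_1 = 1/(1+e^{-2.5200}) = 0.9255
P_2 = 1/(1+e^{2.5800}) = 0.0704
L = (1−P_1) × P_2 = 0.0745 × 0.0704 = 0.00525

0.0052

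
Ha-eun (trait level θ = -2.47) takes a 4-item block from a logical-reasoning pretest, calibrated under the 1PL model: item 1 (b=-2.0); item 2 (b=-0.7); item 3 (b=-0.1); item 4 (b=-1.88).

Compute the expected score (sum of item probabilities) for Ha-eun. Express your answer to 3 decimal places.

P(θ) = 1 / (1 + exp(−(θ − b)))
P_1 = 1/(1+e^{0.4700}) = 0.3846
P_2 = 1/(1+e^{1.7700}) = 0.1455
P_3 = 1/(1+e^{2.3700}) = 0.0855
P_4 = 1/(1+e^{0.5900}) = 0.3566
E[score] = 0.3846 + 0.1455 + 0.0855 + 0.3566 = 0.9723

0.972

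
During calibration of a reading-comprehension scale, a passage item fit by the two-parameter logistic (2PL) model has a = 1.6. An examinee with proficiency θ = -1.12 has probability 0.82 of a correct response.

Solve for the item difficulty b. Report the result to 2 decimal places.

P(θ) = 1 / (1 + exp(−a(θ − b)))
logit(0.82) = ln(0.82/0.18) = 1.5163
b = θ − logit/(a) = -1.12 − 1.5163/1.6000 = -2.0677

-2.07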